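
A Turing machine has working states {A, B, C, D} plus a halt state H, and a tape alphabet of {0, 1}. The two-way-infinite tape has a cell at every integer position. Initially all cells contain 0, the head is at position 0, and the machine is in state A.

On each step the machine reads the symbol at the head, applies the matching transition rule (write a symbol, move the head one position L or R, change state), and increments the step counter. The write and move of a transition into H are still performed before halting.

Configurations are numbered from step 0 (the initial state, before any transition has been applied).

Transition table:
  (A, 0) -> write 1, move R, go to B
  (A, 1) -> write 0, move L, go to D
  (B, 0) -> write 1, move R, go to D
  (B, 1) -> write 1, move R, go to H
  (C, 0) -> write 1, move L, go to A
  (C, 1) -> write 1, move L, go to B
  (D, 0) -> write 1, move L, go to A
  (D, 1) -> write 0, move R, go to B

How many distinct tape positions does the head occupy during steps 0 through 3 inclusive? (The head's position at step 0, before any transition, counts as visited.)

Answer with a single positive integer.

Answer: 3

Derivation:
Step 1: in state A at pos 0, read 0 -> (A,0)->write 1,move R,goto B. Now: state=B, head=1, tape[-1..2]=0100 (head:   ^)
Step 2: in state B at pos 1, read 0 -> (B,0)->write 1,move R,goto D. Now: state=D, head=2, tape[-1..3]=01100 (head:    ^)
Step 3: in state D at pos 2, read 0 -> (D,0)->write 1,move L,goto A. Now: state=A, head=1, tape[-1..3]=01110 (head:   ^)
Head positions at steps 0..3: starting at 0, distinct positions visited = {0, 1, 2} -> 3 position(s)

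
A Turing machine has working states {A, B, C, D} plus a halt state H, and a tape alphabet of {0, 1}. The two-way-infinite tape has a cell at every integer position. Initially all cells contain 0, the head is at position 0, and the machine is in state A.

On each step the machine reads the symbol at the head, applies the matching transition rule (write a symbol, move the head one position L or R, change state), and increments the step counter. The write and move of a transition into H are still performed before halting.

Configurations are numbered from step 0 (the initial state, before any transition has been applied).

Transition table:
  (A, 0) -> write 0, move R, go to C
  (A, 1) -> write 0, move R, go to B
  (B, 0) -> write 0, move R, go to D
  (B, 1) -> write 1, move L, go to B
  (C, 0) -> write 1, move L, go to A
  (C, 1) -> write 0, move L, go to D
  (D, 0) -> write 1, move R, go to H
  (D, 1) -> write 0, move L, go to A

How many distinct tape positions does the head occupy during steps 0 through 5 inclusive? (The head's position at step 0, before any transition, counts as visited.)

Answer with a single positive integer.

Answer: 2

Derivation:
Step 1: in state A at pos 0, read 0 -> (A,0)->write 0,move R,goto C. Now: state=C, head=1, tape[-1..2]=0000 (head:   ^)
Step 2: in state C at pos 1, read 0 -> (C,0)->write 1,move L,goto A. Now: state=A, head=0, tape[-1..2]=0010 (head:  ^)
Step 3: in state A at pos 0, read 0 -> (A,0)->write 0,move R,goto C. Now: state=C, head=1, tape[-1..2]=0010 (head:   ^)
Step 4: in state C at pos 1, read 1 -> (C,1)->write 0,move L,goto D. Now: state=D, head=0, tape[-1..2]=0000 (head:  ^)
Step 5: in state D at pos 0, read 0 -> (D,0)->write 1,move R,goto H. Now: state=H, head=1, tape[-1..2]=0100 (head:   ^)
Head positions at steps 0..5: starting at 0, distinct positions visited = {0, 1} -> 2 position(s)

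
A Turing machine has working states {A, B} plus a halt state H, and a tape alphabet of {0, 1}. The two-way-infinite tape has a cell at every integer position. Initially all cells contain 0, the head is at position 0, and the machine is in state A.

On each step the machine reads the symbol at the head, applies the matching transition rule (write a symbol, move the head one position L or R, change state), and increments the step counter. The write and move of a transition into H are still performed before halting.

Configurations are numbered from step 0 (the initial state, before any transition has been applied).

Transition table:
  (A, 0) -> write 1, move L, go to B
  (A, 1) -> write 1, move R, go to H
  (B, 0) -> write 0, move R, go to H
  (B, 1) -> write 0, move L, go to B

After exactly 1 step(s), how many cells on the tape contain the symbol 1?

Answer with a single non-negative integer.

Answer: 1

Derivation:
Step 1: in state A at pos 0, read 0 -> (A,0)->write 1,move L,goto B. Now: state=B, head=-1, tape[-2..1]=0010 (head:  ^)
Cells containing 1 after step 1: {0} -> 1 cell(s)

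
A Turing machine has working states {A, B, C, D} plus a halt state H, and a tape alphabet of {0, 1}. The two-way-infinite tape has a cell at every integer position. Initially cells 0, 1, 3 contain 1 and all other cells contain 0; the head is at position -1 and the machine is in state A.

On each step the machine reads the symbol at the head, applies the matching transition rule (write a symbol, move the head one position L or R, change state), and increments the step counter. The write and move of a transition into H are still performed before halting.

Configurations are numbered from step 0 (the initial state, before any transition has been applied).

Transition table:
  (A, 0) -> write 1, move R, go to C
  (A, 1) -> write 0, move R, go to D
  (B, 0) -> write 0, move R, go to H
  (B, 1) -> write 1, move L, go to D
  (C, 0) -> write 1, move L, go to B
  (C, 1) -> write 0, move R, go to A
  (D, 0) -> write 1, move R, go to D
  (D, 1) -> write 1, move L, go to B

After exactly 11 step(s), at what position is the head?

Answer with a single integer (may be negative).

Answer: 0

Derivation:
Step 1: in state A at pos -1, read 0 -> (A,0)->write 1,move R,goto C. Now: state=C, head=0, tape[-2..4]=0111010 (head:   ^)
Step 2: in state C at pos 0, read 1 -> (C,1)->write 0,move R,goto A. Now: state=A, head=1, tape[-2..4]=0101010 (head:    ^)
Step 3: in state A at pos 1, read 1 -> (A,1)->write 0,move R,goto D. Now: state=D, head=2, tape[-2..4]=0100010 (head:     ^)
Step 4: in state D at pos 2, read 0 -> (D,0)->write 1,move R,goto D. Now: state=D, head=3, tape[-2..4]=0100110 (head:      ^)
Step 5: in state D at pos 3, read 1 -> (D,1)->write 1,move L,goto B. Now: state=B, head=2, tape[-2..4]=0100110 (head:     ^)
Step 6: in state B at pos 2, read 1 -> (B,1)->write 1,move L,goto D. Now: state=D, head=1, tape[-2..4]=0100110 (head:    ^)
Step 7: in state D at pos 1, read 0 -> (D,0)->write 1,move R,goto D. Now: state=D, head=2, tape[-2..4]=0101110 (head:     ^)
Step 8: in state D at pos 2, read 1 -> (D,1)->write 1,move L,goto B. Now: state=B, head=1, tape[-2..4]=0101110 (head:    ^)
Step 9: in state B at pos 1, read 1 -> (B,1)->write 1,move L,goto D. Now: state=D, head=0, tape[-2..4]=0101110 (head:   ^)
Step 10: in state D at pos 0, read 0 -> (D,0)->write 1,move R,goto D. Now: state=D, head=1, tape[-2..4]=0111110 (head:    ^)
Step 11: in state D at pos 1, read 1 -> (D,1)->write 1,move L,goto B. Now: state=B, head=0, tape[-2..4]=0111110 (head:   ^)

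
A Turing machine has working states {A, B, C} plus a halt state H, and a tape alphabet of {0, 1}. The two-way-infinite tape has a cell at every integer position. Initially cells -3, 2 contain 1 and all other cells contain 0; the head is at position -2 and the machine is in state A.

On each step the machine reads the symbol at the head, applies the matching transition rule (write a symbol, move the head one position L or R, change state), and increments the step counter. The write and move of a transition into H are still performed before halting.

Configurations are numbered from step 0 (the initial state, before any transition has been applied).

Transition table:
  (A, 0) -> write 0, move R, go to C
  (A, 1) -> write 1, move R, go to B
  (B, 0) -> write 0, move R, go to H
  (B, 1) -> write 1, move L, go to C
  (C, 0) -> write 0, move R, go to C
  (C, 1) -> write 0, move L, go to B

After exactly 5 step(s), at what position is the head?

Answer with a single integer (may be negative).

Answer: 1

Derivation:
Step 1: in state A at pos -2, read 0 -> (A,0)->write 0,move R,goto C. Now: state=C, head=-1, tape[-4..3]=01000010 (head:    ^)
Step 2: in state C at pos -1, read 0 -> (C,0)->write 0,move R,goto C. Now: state=C, head=0, tape[-4..3]=01000010 (head:     ^)
Step 3: in state C at pos 0, read 0 -> (C,0)->write 0,move R,goto C. Now: state=C, head=1, tape[-4..3]=01000010 (head:      ^)
Step 4: in state C at pos 1, read 0 -> (C,0)->write 0,move R,goto C. Now: state=C, head=2, tape[-4..3]=01000010 (head:       ^)
Step 5: in state C at pos 2, read 1 -> (C,1)->write 0,move L,goto B. Now: state=B, head=1, tape[-4..3]=01000000 (head:      ^)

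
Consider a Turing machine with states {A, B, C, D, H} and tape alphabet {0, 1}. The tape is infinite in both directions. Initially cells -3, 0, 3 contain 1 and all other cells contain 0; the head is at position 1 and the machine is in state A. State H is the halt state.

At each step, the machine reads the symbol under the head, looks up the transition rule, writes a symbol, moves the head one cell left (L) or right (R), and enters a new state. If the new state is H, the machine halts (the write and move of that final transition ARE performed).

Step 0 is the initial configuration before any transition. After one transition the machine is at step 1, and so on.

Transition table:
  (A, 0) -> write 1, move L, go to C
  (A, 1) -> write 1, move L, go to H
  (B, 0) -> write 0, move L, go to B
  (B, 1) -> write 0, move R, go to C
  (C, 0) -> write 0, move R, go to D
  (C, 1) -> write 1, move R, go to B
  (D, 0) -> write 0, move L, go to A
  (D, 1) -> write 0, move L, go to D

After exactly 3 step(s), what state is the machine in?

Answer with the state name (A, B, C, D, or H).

Answer: C

Derivation:
Step 1: in state A at pos 1, read 0 -> (A,0)->write 1,move L,goto C. Now: state=C, head=0, tape[-4..4]=010011010 (head:     ^)
Step 2: in state C at pos 0, read 1 -> (C,1)->write 1,move R,goto B. Now: state=B, head=1, tape[-4..4]=010011010 (head:      ^)
Step 3: in state B at pos 1, read 1 -> (B,1)->write 0,move R,goto C. Now: state=C, head=2, tape[-4..4]=010010010 (head:       ^)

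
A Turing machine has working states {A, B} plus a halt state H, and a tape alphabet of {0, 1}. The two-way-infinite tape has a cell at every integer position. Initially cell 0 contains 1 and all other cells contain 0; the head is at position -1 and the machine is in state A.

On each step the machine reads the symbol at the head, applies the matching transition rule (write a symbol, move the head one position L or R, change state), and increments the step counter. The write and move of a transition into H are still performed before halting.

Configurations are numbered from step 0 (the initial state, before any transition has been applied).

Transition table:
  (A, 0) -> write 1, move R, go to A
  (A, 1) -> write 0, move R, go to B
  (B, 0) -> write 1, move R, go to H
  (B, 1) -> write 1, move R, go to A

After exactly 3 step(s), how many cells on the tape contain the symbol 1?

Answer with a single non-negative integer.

Answer: 2

Derivation:
Step 1: in state A at pos -1, read 0 -> (A,0)->write 1,move R,goto A. Now: state=A, head=0, tape[-2..1]=0110 (head:   ^)
Step 2: in state A at pos 0, read 1 -> (A,1)->write 0,move R,goto B. Now: state=B, head=1, tape[-2..2]=01000 (head:    ^)
Step 3: in state B at pos 1, read 0 -> (B,0)->write 1,move R,goto H. Now: state=H, head=2, tape[-2..3]=010100 (head:     ^)
Cells containing 1 after step 3: {-1, 1} -> 2 cell(s)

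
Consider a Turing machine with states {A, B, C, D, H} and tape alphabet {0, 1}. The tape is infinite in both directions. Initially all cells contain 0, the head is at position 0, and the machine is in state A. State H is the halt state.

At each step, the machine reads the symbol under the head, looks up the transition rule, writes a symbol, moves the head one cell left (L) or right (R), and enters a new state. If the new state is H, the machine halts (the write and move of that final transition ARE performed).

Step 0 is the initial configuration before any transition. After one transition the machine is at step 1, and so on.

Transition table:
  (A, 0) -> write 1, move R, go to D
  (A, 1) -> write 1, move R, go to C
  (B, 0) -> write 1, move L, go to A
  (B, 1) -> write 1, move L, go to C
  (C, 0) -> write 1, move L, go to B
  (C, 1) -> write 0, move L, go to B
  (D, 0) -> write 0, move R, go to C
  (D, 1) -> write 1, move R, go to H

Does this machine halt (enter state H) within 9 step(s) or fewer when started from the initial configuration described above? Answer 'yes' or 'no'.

Answer: no

Derivation:
Step 1: in state A at pos 0, read 0 -> (A,0)->write 1,move R,goto D. Now: state=D, head=1, tape[-1..2]=0100 (head:   ^)
Step 2: in state D at pos 1, read 0 -> (D,0)->write 0,move R,goto C. Now: state=C, head=2, tape[-1..3]=01000 (head:    ^)
Step 3: in state C at pos 2, read 0 -> (C,0)->write 1,move L,goto B. Now: state=B, head=1, tape[-1..3]=01010 (head:   ^)
Step 4: in state B at pos 1, read 0 -> (B,0)->write 1,move L,goto A. Now: state=A, head=0, tape[-1..3]=01110 (head:  ^)
Step 5: in state A at pos 0, read 1 -> (A,1)->write 1,move R,goto C. Now: state=C, head=1, tape[-1..3]=01110 (head:   ^)
Step 6: in state C at pos 1, read 1 -> (C,1)->write 0,move L,goto B. Now: state=B, head=0, tape[-1..3]=01010 (head:  ^)
Step 7: in state B at pos 0, read 1 -> (B,1)->write 1,move L,goto C. Now: state=C, head=-1, tape[-2..3]=001010 (head:  ^)
Step 8: in state C at pos -1, read 0 -> (C,0)->write 1,move L,goto B. Now: state=B, head=-2, tape[-3..3]=0011010 (head:  ^)
Step 9: in state B at pos -2, read 0 -> (B,0)->write 1,move L,goto A. Now: state=A, head=-3, tape[-4..3]=00111010 (head:  ^)
After 9 step(s): state = A (not H) -> not halted within 9 -> no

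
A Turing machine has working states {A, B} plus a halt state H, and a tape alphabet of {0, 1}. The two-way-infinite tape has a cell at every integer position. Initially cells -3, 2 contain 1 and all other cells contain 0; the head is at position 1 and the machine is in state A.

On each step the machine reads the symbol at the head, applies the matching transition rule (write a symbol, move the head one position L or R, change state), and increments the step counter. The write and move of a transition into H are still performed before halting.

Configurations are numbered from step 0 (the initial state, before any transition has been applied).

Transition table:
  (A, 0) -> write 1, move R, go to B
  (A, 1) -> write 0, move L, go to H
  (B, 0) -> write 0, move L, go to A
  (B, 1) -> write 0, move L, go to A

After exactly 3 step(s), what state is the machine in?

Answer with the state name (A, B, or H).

Step 1: in state A at pos 1, read 0 -> (A,0)->write 1,move R,goto B. Now: state=B, head=2, tape[-4..3]=01000110 (head:       ^)
Step 2: in state B at pos 2, read 1 -> (B,1)->write 0,move L,goto A. Now: state=A, head=1, tape[-4..3]=01000100 (head:      ^)
Step 3: in state A at pos 1, read 1 -> (A,1)->write 0,move L,goto H. Now: state=H, head=0, tape[-4..3]=01000000 (head:     ^)

Answer: H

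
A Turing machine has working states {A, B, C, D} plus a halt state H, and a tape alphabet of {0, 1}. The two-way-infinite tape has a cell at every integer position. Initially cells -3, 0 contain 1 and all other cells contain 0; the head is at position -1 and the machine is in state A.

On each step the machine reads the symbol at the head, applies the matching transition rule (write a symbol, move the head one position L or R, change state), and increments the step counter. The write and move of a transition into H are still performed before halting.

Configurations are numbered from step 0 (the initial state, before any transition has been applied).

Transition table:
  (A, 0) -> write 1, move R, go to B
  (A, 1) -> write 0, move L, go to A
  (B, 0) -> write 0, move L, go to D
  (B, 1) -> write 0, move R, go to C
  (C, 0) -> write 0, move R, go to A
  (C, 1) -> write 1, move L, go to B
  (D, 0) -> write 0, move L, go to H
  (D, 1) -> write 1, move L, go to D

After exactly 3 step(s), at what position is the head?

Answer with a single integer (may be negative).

Step 1: in state A at pos -1, read 0 -> (A,0)->write 1,move R,goto B. Now: state=B, head=0, tape[-4..1]=010110 (head:     ^)
Step 2: in state B at pos 0, read 1 -> (B,1)->write 0,move R,goto C. Now: state=C, head=1, tape[-4..2]=0101000 (head:      ^)
Step 3: in state C at pos 1, read 0 -> (C,0)->write 0,move R,goto A. Now: state=A, head=2, tape[-4..3]=01010000 (head:       ^)

Answer: 2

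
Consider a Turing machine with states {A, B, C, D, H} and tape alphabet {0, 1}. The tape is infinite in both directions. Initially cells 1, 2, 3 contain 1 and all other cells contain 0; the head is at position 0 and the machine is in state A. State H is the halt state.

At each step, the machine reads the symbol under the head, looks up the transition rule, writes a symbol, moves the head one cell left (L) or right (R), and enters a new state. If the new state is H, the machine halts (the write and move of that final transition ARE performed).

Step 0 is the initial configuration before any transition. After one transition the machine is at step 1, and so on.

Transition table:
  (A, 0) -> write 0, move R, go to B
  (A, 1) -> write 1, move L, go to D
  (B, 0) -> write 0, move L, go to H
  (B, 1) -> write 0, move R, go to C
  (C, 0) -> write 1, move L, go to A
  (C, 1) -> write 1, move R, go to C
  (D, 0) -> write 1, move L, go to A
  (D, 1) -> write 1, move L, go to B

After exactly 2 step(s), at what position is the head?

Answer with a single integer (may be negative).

Answer: 2

Derivation:
Step 1: in state A at pos 0, read 0 -> (A,0)->write 0,move R,goto B. Now: state=B, head=1, tape[-1..4]=001110 (head:   ^)
Step 2: in state B at pos 1, read 1 -> (B,1)->write 0,move R,goto C. Now: state=C, head=2, tape[-1..4]=000110 (head:    ^)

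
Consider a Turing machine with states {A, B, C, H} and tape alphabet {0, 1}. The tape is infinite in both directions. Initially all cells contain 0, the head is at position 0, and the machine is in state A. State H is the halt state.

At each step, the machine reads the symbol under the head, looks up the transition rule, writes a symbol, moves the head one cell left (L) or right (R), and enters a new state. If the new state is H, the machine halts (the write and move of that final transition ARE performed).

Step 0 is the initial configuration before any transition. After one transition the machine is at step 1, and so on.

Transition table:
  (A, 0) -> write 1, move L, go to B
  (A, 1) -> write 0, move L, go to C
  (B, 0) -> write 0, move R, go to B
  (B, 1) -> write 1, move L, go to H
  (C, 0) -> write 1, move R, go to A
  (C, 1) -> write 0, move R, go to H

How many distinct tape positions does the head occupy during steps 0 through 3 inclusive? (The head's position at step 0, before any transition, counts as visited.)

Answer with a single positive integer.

Answer: 2

Derivation:
Step 1: in state A at pos 0, read 0 -> (A,0)->write 1,move L,goto B. Now: state=B, head=-1, tape[-2..1]=0010 (head:  ^)
Step 2: in state B at pos -1, read 0 -> (B,0)->write 0,move R,goto B. Now: state=B, head=0, tape[-2..1]=0010 (head:   ^)
Step 3: in state B at pos 0, read 1 -> (B,1)->write 1,move L,goto H. Now: state=H, head=-1, tape[-2..1]=0010 (head:  ^)
Head positions at steps 0..3: starting at 0, distinct positions visited = {-1, 0} -> 2 position(s)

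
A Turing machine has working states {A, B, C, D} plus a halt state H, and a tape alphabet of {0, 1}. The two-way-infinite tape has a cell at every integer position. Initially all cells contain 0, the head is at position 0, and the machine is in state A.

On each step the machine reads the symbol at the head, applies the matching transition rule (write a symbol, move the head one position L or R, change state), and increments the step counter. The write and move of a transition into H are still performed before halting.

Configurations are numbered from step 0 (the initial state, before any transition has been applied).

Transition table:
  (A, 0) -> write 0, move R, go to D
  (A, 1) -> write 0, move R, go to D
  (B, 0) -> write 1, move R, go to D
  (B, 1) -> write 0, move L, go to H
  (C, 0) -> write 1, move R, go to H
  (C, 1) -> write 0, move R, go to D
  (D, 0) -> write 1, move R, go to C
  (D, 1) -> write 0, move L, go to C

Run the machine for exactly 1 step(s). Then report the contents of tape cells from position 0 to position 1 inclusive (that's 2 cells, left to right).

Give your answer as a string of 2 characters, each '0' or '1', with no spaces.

Answer: 00

Derivation:
Step 1: in state A at pos 0, read 0 -> (A,0)->write 0,move R,goto D. Now: state=D, head=1, tape[-1..2]=0000 (head:   ^)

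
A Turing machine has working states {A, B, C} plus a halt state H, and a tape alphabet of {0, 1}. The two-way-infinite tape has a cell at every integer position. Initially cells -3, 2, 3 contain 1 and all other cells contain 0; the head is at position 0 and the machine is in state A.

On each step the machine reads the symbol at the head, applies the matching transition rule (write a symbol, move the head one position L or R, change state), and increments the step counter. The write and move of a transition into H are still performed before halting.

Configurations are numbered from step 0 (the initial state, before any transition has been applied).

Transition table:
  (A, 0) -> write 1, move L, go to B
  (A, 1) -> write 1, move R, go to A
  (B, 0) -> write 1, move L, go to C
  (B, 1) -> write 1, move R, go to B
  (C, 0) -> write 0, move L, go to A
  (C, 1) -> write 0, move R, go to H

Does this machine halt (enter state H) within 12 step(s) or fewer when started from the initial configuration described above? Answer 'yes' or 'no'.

Step 1: in state A at pos 0, read 0 -> (A,0)->write 1,move L,goto B. Now: state=B, head=-1, tape[-4..4]=010010110 (head:    ^)
Step 2: in state B at pos -1, read 0 -> (B,0)->write 1,move L,goto C. Now: state=C, head=-2, tape[-4..4]=010110110 (head:   ^)
Step 3: in state C at pos -2, read 0 -> (C,0)->write 0,move L,goto A. Now: state=A, head=-3, tape[-4..4]=010110110 (head:  ^)
Step 4: in state A at pos -3, read 1 -> (A,1)->write 1,move R,goto A. Now: state=A, head=-2, tape[-4..4]=010110110 (head:   ^)
Step 5: in state A at pos -2, read 0 -> (A,0)->write 1,move L,goto B. Now: state=B, head=-3, tape[-4..4]=011110110 (head:  ^)
Step 6: in state B at pos -3, read 1 -> (B,1)->write 1,move R,goto B. Now: state=B, head=-2, tape[-4..4]=011110110 (head:   ^)
Step 7: in state B at pos -2, read 1 -> (B,1)->write 1,move R,goto B. Now: state=B, head=-1, tape[-4..4]=011110110 (head:    ^)
Step 8: in state B at pos -1, read 1 -> (B,1)->write 1,move R,goto B. Now: state=B, head=0, tape[-4..4]=011110110 (head:     ^)
Step 9: in state B at pos 0, read 1 -> (B,1)->write 1,move R,goto B. Now: state=B, head=1, tape[-4..4]=011110110 (head:      ^)
Step 10: in state B at pos 1, read 0 -> (B,0)->write 1,move L,goto C. Now: state=C, head=0, tape[-4..4]=011111110 (head:     ^)
Step 11: in state C at pos 0, read 1 -> (C,1)->write 0,move R,goto H. Now: state=H, head=1, tape[-4..4]=011101110 (head:      ^)
State H reached at step 11; 11 <= 12 -> yes

Answer: yes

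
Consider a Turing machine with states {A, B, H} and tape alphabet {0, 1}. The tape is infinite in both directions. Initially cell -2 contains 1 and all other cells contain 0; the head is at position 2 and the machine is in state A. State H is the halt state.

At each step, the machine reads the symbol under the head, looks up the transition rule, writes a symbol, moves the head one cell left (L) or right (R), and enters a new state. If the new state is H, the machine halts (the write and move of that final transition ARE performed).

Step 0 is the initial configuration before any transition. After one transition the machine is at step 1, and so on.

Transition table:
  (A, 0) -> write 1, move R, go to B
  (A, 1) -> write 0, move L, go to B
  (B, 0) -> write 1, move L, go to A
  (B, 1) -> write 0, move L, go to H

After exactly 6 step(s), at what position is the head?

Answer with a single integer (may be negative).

Step 1: in state A at pos 2, read 0 -> (A,0)->write 1,move R,goto B. Now: state=B, head=3, tape[-3..4]=01000100 (head:       ^)
Step 2: in state B at pos 3, read 0 -> (B,0)->write 1,move L,goto A. Now: state=A, head=2, tape[-3..4]=01000110 (head:      ^)
Step 3: in state A at pos 2, read 1 -> (A,1)->write 0,move L,goto B. Now: state=B, head=1, tape[-3..4]=01000010 (head:     ^)
Step 4: in state B at pos 1, read 0 -> (B,0)->write 1,move L,goto A. Now: state=A, head=0, tape[-3..4]=01001010 (head:    ^)
Step 5: in state A at pos 0, read 0 -> (A,0)->write 1,move R,goto B. Now: state=B, head=1, tape[-3..4]=01011010 (head:     ^)
Step 6: in state B at pos 1, read 1 -> (B,1)->write 0,move L,goto H. Now: state=H, head=0, tape[-3..4]=01010010 (head:    ^)

Answer: 0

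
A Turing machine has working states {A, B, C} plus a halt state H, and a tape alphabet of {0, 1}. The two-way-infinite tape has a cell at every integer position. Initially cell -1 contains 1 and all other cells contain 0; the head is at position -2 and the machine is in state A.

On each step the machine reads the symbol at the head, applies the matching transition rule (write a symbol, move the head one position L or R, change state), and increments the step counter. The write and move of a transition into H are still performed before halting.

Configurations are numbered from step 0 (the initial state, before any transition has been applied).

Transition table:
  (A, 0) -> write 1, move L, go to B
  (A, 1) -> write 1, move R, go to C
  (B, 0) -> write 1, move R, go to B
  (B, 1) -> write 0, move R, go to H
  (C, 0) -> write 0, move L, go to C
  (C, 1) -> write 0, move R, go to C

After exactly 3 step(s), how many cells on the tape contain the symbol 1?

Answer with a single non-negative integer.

Step 1: in state A at pos -2, read 0 -> (A,0)->write 1,move L,goto B. Now: state=B, head=-3, tape[-4..0]=00110 (head:  ^)
Step 2: in state B at pos -3, read 0 -> (B,0)->write 1,move R,goto B. Now: state=B, head=-2, tape[-4..0]=01110 (head:   ^)
Step 3: in state B at pos -2, read 1 -> (B,1)->write 0,move R,goto H. Now: state=H, head=-1, tape[-4..0]=01010 (head:    ^)
Cells containing 1 after step 3: {-3, -1} -> 2 cell(s)

Answer: 2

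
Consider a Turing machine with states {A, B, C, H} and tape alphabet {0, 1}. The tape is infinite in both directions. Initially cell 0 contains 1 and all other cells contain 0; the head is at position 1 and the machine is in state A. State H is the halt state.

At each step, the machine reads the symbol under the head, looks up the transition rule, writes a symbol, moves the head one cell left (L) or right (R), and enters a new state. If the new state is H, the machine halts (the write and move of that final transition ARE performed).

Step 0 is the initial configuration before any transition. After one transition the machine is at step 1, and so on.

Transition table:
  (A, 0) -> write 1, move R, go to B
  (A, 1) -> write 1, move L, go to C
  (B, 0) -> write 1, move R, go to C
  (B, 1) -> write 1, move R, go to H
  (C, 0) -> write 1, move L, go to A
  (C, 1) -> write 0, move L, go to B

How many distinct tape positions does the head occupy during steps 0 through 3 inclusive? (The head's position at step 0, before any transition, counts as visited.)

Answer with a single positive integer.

Step 1: in state A at pos 1, read 0 -> (A,0)->write 1,move R,goto B. Now: state=B, head=2, tape[-1..3]=01100 (head:    ^)
Step 2: in state B at pos 2, read 0 -> (B,0)->write 1,move R,goto C. Now: state=C, head=3, tape[-1..4]=011100 (head:     ^)
Step 3: in state C at pos 3, read 0 -> (C,0)->write 1,move L,goto A. Now: state=A, head=2, tape[-1..4]=011110 (head:    ^)
Head positions at steps 0..3: starting at 1, distinct positions visited = {1, 2, 3} -> 3 position(s)

Answer: 3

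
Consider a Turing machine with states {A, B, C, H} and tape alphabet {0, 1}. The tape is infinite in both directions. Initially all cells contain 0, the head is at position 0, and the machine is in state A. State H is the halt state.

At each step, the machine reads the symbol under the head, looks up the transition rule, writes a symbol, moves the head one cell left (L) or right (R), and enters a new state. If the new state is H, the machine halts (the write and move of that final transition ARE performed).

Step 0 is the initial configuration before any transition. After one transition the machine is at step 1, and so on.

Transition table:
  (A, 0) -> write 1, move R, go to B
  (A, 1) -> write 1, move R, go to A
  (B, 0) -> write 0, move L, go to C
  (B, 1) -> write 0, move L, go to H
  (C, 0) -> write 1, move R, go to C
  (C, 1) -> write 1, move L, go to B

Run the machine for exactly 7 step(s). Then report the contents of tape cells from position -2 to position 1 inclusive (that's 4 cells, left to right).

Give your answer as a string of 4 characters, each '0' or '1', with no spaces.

Answer: 1110

Derivation:
Step 1: in state A at pos 0, read 0 -> (A,0)->write 1,move R,goto B. Now: state=B, head=1, tape[-1..2]=0100 (head:   ^)
Step 2: in state B at pos 1, read 0 -> (B,0)->write 0,move L,goto C. Now: state=C, head=0, tape[-1..2]=0100 (head:  ^)
Step 3: in state C at pos 0, read 1 -> (C,1)->write 1,move L,goto B. Now: state=B, head=-1, tape[-2..2]=00100 (head:  ^)
Step 4: in state B at pos -1, read 0 -> (B,0)->write 0,move L,goto C. Now: state=C, head=-2, tape[-3..2]=000100 (head:  ^)
Step 5: in state C at pos -2, read 0 -> (C,0)->write 1,move R,goto C. Now: state=C, head=-1, tape[-3..2]=010100 (head:   ^)
Step 6: in state C at pos -1, read 0 -> (C,0)->write 1,move R,goto C. Now: state=C, head=0, tape[-3..2]=011100 (head:    ^)
Step 7: in state C at pos 0, read 1 -> (C,1)->write 1,move L,goto B. Now: state=B, head=-1, tape[-3..2]=011100 (head:   ^)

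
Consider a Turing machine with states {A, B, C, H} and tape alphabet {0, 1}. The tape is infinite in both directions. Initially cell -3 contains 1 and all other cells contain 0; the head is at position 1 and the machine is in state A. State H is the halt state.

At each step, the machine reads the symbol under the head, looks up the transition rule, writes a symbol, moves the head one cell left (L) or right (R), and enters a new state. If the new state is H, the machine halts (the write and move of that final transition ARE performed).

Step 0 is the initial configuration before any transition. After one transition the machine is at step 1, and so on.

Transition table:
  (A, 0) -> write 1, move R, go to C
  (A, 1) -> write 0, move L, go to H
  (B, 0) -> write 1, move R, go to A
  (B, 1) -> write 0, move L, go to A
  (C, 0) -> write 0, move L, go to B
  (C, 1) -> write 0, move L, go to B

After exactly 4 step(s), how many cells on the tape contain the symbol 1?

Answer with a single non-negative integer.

Answer: 2

Derivation:
Step 1: in state A at pos 1, read 0 -> (A,0)->write 1,move R,goto C. Now: state=C, head=2, tape[-4..3]=01000100 (head:       ^)
Step 2: in state C at pos 2, read 0 -> (C,0)->write 0,move L,goto B. Now: state=B, head=1, tape[-4..3]=01000100 (head:      ^)
Step 3: in state B at pos 1, read 1 -> (B,1)->write 0,move L,goto A. Now: state=A, head=0, tape[-4..3]=01000000 (head:     ^)
Step 4: in state A at pos 0, read 0 -> (A,0)->write 1,move R,goto C. Now: state=C, head=1, tape[-4..3]=01001000 (head:      ^)
Cells containing 1 after step 4: {-3, 0} -> 2 cell(s)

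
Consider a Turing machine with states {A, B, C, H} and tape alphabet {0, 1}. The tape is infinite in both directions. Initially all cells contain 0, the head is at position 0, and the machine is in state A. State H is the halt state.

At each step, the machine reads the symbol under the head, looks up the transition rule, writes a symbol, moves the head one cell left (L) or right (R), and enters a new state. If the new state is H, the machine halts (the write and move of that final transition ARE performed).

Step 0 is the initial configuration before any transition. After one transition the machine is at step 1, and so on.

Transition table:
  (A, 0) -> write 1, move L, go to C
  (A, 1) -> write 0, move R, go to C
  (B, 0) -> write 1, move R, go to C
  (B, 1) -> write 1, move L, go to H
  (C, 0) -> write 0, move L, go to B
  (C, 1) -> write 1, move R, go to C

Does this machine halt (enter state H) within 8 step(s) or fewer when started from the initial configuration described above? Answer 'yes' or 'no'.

Step 1: in state A at pos 0, read 0 -> (A,0)->write 1,move L,goto C. Now: state=C, head=-1, tape[-2..1]=0010 (head:  ^)
Step 2: in state C at pos -1, read 0 -> (C,0)->write 0,move L,goto B. Now: state=B, head=-2, tape[-3..1]=00010 (head:  ^)
Step 3: in state B at pos -2, read 0 -> (B,0)->write 1,move R,goto C. Now: state=C, head=-1, tape[-3..1]=01010 (head:   ^)
Step 4: in state C at pos -1, read 0 -> (C,0)->write 0,move L,goto B. Now: state=B, head=-2, tape[-3..1]=01010 (head:  ^)
Step 5: in state B at pos -2, read 1 -> (B,1)->write 1,move L,goto H. Now: state=H, head=-3, tape[-4..1]=001010 (head:  ^)
State H reached at step 5; 5 <= 8 -> yes

Answer: yes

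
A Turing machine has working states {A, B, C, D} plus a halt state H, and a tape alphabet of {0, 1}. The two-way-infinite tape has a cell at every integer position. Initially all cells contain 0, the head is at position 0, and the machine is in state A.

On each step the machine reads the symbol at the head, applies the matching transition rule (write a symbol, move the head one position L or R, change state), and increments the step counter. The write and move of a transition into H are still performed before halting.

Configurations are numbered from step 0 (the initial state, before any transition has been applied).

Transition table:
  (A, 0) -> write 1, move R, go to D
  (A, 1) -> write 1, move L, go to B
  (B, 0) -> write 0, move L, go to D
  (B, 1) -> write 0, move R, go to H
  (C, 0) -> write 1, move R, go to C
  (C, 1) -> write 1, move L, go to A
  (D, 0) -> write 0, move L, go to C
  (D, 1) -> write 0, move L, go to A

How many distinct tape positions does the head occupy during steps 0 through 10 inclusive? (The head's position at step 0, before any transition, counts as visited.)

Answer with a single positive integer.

Step 1: in state A at pos 0, read 0 -> (A,0)->write 1,move R,goto D. Now: state=D, head=1, tape[-1..2]=0100 (head:   ^)
Step 2: in state D at pos 1, read 0 -> (D,0)->write 0,move L,goto C. Now: state=C, head=0, tape[-1..2]=0100 (head:  ^)
Step 3: in state C at pos 0, read 1 -> (C,1)->write 1,move L,goto A. Now: state=A, head=-1, tape[-2..2]=00100 (head:  ^)
Step 4: in state A at pos -1, read 0 -> (A,0)->write 1,move R,goto D. Now: state=D, head=0, tape[-2..2]=01100 (head:   ^)
Step 5: in state D at pos 0, read 1 -> (D,1)->write 0,move L,goto A. Now: state=A, head=-1, tape[-2..2]=01000 (head:  ^)
Step 6: in state A at pos -1, read 1 -> (A,1)->write 1,move L,goto B. Now: state=B, head=-2, tape[-3..2]=001000 (head:  ^)
Step 7: in state B at pos -2, read 0 -> (B,0)->write 0,move L,goto D. Now: state=D, head=-3, tape[-4..2]=0001000 (head:  ^)
Step 8: in state D at pos -3, read 0 -> (D,0)->write 0,move L,goto C. Now: state=C, head=-4, tape[-5..2]=00001000 (head:  ^)
Step 9: in state C at pos -4, read 0 -> (C,0)->write 1,move R,goto C. Now: state=C, head=-3, tape[-5..2]=01001000 (head:   ^)
Step 10: in state C at pos -3, read 0 -> (C,0)->write 1,move R,goto C. Now: state=C, head=-2, tape[-5..2]=01101000 (head:    ^)
Head positions at steps 0..10: starting at 0, distinct positions visited = {-4, -3, -2, -1, 0, 1} -> 6 position(s)

Answer: 6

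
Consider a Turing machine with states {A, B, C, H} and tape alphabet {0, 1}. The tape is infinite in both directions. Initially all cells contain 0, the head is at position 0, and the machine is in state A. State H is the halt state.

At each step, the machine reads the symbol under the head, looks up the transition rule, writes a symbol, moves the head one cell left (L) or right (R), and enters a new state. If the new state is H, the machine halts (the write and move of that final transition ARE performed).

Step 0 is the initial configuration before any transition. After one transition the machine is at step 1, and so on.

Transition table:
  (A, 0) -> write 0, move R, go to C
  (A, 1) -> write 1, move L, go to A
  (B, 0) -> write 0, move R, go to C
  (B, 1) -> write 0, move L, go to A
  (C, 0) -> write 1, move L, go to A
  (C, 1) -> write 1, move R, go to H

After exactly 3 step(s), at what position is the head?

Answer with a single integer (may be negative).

Step 1: in state A at pos 0, read 0 -> (A,0)->write 0,move R,goto C. Now: state=C, head=1, tape[-1..2]=0000 (head:   ^)
Step 2: in state C at pos 1, read 0 -> (C,0)->write 1,move L,goto A. Now: state=A, head=0, tape[-1..2]=0010 (head:  ^)
Step 3: in state A at pos 0, read 0 -> (A,0)->write 0,move R,goto C. Now: state=C, head=1, tape[-1..2]=0010 (head:   ^)

Answer: 1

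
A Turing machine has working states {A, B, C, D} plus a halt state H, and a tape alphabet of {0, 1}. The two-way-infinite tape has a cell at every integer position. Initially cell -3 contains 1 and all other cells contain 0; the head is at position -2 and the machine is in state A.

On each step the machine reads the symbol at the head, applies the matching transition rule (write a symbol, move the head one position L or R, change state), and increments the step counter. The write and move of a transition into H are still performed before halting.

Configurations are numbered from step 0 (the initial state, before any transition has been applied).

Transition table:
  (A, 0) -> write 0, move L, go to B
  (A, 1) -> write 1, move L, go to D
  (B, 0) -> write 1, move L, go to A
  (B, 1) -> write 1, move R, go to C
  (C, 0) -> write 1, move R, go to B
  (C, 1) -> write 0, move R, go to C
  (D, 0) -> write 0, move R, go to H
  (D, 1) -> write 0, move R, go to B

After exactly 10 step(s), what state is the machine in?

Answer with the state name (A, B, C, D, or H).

Answer: A

Derivation:
Step 1: in state A at pos -2, read 0 -> (A,0)->write 0,move L,goto B. Now: state=B, head=-3, tape[-4..-1]=0100 (head:  ^)
Step 2: in state B at pos -3, read 1 -> (B,1)->write 1,move R,goto C. Now: state=C, head=-2, tape[-4..-1]=0100 (head:   ^)
Step 3: in state C at pos -2, read 0 -> (C,0)->write 1,move R,goto B. Now: state=B, head=-1, tape[-4..0]=01100 (head:    ^)
Step 4: in state B at pos -1, read 0 -> (B,0)->write 1,move L,goto A. Now: state=A, head=-2, tape[-4..0]=01110 (head:   ^)
Step 5: in state A at pos -2, read 1 -> (A,1)->write 1,move L,goto D. Now: state=D, head=-3, tape[-4..0]=01110 (head:  ^)
Step 6: in state D at pos -3, read 1 -> (D,1)->write 0,move R,goto B. Now: state=B, head=-2, tape[-4..0]=00110 (head:   ^)
Step 7: in state B at pos -2, read 1 -> (B,1)->write 1,move R,goto C. Now: state=C, head=-1, tape[-4..0]=00110 (head:    ^)
Step 8: in state C at pos -1, read 1 -> (C,1)->write 0,move R,goto C. Now: state=C, head=0, tape[-4..1]=001000 (head:     ^)
Step 9: in state C at pos 0, read 0 -> (C,0)->write 1,move R,goto B. Now: state=B, head=1, tape[-4..2]=0010100 (head:      ^)
Step 10: in state B at pos 1, read 0 -> (B,0)->write 1,move L,goto A. Now: state=A, head=0, tape[-4..2]=0010110 (head:     ^)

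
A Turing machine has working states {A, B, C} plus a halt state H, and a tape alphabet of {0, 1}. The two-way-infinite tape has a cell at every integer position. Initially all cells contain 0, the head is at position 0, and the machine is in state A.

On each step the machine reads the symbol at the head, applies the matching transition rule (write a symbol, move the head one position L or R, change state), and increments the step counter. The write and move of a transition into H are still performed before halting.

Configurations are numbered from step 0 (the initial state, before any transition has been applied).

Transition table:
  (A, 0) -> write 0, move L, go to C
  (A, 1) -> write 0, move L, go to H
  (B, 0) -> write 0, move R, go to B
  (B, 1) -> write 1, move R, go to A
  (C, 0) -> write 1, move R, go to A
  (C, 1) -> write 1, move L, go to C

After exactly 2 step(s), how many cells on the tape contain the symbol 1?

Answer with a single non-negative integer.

Step 1: in state A at pos 0, read 0 -> (A,0)->write 0,move L,goto C. Now: state=C, head=-1, tape[-2..1]=0000 (head:  ^)
Step 2: in state C at pos -1, read 0 -> (C,0)->write 1,move R,goto A. Now: state=A, head=0, tape[-2..1]=0100 (head:   ^)
Cells containing 1 after step 2: {-1} -> 1 cell(s)

Answer: 1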